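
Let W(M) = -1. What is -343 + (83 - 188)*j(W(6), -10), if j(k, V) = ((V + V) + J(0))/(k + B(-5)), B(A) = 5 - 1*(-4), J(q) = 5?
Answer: -1169/8 ≈ -146.13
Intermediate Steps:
B(A) = 9 (B(A) = 5 + 4 = 9)
j(k, V) = (5 + 2*V)/(9 + k) (j(k, V) = ((V + V) + 5)/(k + 9) = (2*V + 5)/(9 + k) = (5 + 2*V)/(9 + k))
-343 + (83 - 188)*j(W(6), -10) = -343 + (83 - 188)*((5 + 2*(-10))/(9 - 1)) = -343 - 105*(5 - 20)/8 = -343 - 105*(-15)/8 = -343 - 105*(-15/8) = -343 + 1575/8 = -1169/8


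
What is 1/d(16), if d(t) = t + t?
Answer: 1/32 ≈ 0.031250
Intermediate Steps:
d(t) = 2*t
1/d(16) = 1/(2*16) = 1/32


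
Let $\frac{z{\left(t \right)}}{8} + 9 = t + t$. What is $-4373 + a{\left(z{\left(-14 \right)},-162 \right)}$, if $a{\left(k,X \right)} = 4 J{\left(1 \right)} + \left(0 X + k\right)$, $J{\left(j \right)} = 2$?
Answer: $-4661$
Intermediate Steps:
$z{\left(t \right)} = -72 + 16 t$ ($z{\left(t \right)} = -72 + 8 \left(t + t\right) = -72 + 8 \cdot 2 t = -72 + 16 t$)
$a{\left(k,X \right)} = 8 + k$ ($a{\left(k,X \right)} = 4 \cdot 2 + \left(0 X + k\right) = 8 + \left(0 + k\right) = 8 + k$)
$-4373 + a{\left(z{\left(-14 \right)},-162 \right)} = -4373 + \left(8 + \left(-72 + 16 \left(-14\right)\right)\right) = -4373 + \left(8 - 296\right) = -4373 - 288 = -4661$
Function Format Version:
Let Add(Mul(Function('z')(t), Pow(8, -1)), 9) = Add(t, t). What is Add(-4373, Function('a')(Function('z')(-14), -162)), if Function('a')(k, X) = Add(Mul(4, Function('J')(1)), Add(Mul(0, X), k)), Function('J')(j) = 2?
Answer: -4661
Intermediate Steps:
Function('z')(t) = Add(-72, Mul(16, t)) (Function('z')(t) = Add(-72, Mul(8, Add(t, t))) = Add(-72, Mul(8, Mul(2, t))) = Add(-72, Mul(16, t)))
Function('a')(k, X) = Add(8, k) (Function('a')(k, X) = Add(Mul(4, 2), Add(Mul(0, X), k)) = Add(8, Add(0, k)) = Add(8, k))
Add(-4373, Function('a')(Function('z')(-14), -162)) = Add(-4373, Add(8, Add(-72, Mul(16, -14)))) = Add(-4373, Add(8, Add(-72, -224))) = Add(-4373, Add(8, -296)) = Add(-4373, -288) = -4661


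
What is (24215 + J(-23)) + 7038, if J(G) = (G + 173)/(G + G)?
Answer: 718744/23 ≈ 31250.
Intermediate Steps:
J(G) = (173 + G)/(2*G) (J(G) = (173 + G)/((2*G)) = (173 + G)*(1/(2*G)) = (173 + G)/(2*G))
(24215 + J(-23)) + 7038 = (24215 + (½)*(173 - 23)/(-23)) + 7038 = (24215 + (½)*(-1/23)*150) + 7038 = (24215 - 75/23) + 7038 = 556870/23 + 7038 = 718744/23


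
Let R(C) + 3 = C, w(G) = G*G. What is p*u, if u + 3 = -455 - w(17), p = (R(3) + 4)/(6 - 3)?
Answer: -996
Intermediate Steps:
w(G) = G**2
R(C) = -3 + C
p = 4/3 (p = ((-3 + 3) + 4)/(6 - 3) = (0 + 4)/3 = 4*(1/3) = 4/3 ≈ 1.3333)
u = -747 (u = -3 + (-455 - 1*17**2) = -3 + (-455 - 1*289) = -3 + (-455 - 289) = -3 - 744 = -747)
p*u = (4/3)*(-747) = -996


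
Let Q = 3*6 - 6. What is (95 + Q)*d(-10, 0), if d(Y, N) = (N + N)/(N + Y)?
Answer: 0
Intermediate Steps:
Q = 12 (Q = 18 - 6 = 12)
d(Y, N) = 2*N/(N + Y) (d(Y, N) = (2*N)/(N + Y) = 2*N/(N + Y))
(95 + Q)*d(-10, 0) = (95 + 12)*(2*0/(0 - 10)) = 107*(2*0/(-10)) = 107*(2*0*(-1/10)) = 107*0 = 0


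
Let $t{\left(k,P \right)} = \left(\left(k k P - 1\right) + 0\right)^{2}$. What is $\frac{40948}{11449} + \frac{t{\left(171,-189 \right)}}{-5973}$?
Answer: $- \frac{349684000634140096}{68384877} \approx -5.1135 \cdot 10^{9}$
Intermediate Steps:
$t{\left(k,P \right)} = \left(-1 + P k^{2}\right)^{2}$ ($t{\left(k,P \right)} = \left(\left(k^{2} P - 1\right) + 0\right)^{2} = \left(\left(P k^{2} - 1\right) + 0\right)^{2} = \left(\left(-1 + P k^{2}\right) + 0\right)^{2} = \left(-1 + P k^{2}\right)^{2}$)
$\frac{40948}{11449} + \frac{t{\left(171,-189 \right)}}{-5973} = \frac{40948}{11449} + \frac{\left(-1 - 189 \cdot 171^{2}\right)^{2}}{-5973} = 40948 \cdot \frac{1}{11449} + \left(-1 - 5526549\right)^{2} \left(- \frac{1}{5973}\right) = \frac{40948}{11449} + \left(-1 - 5526549\right)^{2} \left(- \frac{1}{5973}\right) = \frac{40948}{11449} + \left(-5526550\right)^{2} \left(- \frac{1}{5973}\right) = \frac{40948}{11449} + 30542754902500 \left(- \frac{1}{5973}\right) = \frac{40948}{11449} - \frac{30542754902500}{5973} = - \frac{349684000634140096}{68384877}$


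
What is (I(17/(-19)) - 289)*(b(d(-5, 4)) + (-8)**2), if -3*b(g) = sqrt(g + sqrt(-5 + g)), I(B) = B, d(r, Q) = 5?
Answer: -352512/19 + 1836*sqrt(5)/19 ≈ -18337.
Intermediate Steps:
b(g) = -sqrt(g + sqrt(-5 + g))/3
(I(17/(-19)) - 289)*(b(d(-5, 4)) + (-8)**2) = (17/(-19) - 289)*(-sqrt(5 + sqrt(-5 + 5))/3 + (-8)**2) = (17*(-1/19) - 289)*(-sqrt(5 + sqrt(0))/3 + 64) = (-17/19 - 289)*(-sqrt(5 + 0)/3 + 64) = -5508*(-sqrt(5)/3 + 64)/19 = -5508*(64 - sqrt(5)/3)/19 = -352512/19 + 1836*sqrt(5)/19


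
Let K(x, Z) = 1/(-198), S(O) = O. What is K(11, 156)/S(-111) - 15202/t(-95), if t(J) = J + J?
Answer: 167054873/2087910 ≈ 80.011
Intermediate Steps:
t(J) = 2*J
K(x, Z) = -1/198
K(11, 156)/S(-111) - 15202/t(-95) = -1/198/(-111) - 15202/(2*(-95)) = -1/198*(-1/111) - 15202/(-190) = 1/21978 - 15202*(-1/190) = 1/21978 + 7601/95 = 167054873/2087910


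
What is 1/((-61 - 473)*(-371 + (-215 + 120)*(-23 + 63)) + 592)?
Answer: 1/2227906 ≈ 4.4885e-7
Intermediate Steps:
1/((-61 - 473)*(-371 + (-215 + 120)*(-23 + 63)) + 592) = 1/(-534*(-371 - 95*40) + 592) = 1/(-534*(-371 - 3800) + 592) = 1/(-534*(-4171) + 592) = 1/(2227314 + 592) = 1/2227906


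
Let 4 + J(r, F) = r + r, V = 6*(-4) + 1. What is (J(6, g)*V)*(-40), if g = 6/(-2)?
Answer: 7360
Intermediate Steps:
g = -3 (g = 6*(-½) = -3)
V = -23 (V = -24 + 1 = -23)
J(r, F) = -4 + 2*r (J(r, F) = -4 + (r + r) = -4 + 2*r)
(J(6, g)*V)*(-40) = ((-4 + 2*6)*(-23))*(-40) = ((-4 + 12)*(-23))*(-40) = (8*(-23))*(-40) = -184*(-40) = 7360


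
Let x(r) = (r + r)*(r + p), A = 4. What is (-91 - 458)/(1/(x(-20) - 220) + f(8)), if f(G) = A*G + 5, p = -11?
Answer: -559980/37741 ≈ -14.837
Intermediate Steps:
f(G) = 5 + 4*G (f(G) = 4*G + 5 = 5 + 4*G)
x(r) = 2*r*(-11 + r) (x(r) = (r + r)*(r - 11) = (2*r)*(-11 + r) = 2*r*(-11 + r))
(-91 - 458)/(1/(x(-20) - 220) + f(8)) = (-91 - 458)/(1/(2*(-20)*(-11 - 20) - 220) + (5 + 4*8)) = -549/(1/(2*(-20)*(-31) - 220) + (5 + 32)) = -549/(1/(1240 - 220) + 37) = -549/(1/1020 + 37) = -549/37741/1020 = -549*1020/37741 = -559980/37741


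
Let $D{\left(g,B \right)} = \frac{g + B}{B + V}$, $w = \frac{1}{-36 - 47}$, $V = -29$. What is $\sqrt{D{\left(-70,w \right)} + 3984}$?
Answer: $\frac{3 \sqrt{642085374}}{1204} \approx 63.138$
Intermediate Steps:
$w = - \frac{1}{83}$ ($w = \frac{1}{-83} = - \frac{1}{83} \approx -0.012048$)
$D{\left(g,B \right)} = \frac{B + g}{-29 + B}$ ($D{\left(g,B \right)} = \frac{g + B}{B - 29} = \frac{B + g}{-29 + B}$)
$\sqrt{D{\left(-70,w \right)} + 3984} = \sqrt{\frac{- \frac{1}{83} - 70}{-29 - \frac{1}{83}} + 3984} = \sqrt{\frac{1}{- \frac{2408}{83}} \left(- \frac{5811}{83}\right) + 3984} = \sqrt{\left(- \frac{83}{2408}\right) \left(- \frac{5811}{83}\right) + 3984} = \sqrt{\frac{5811}{2408} + 3984} = \sqrt{\frac{9599283}{2408}} = \frac{3 \sqrt{642085374}}{1204}$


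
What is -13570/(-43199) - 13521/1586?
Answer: -43274743/5270278 ≈ -8.2111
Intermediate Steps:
-13570/(-43199) - 13521/1586 = -13570*(-1/43199) - 13521*1/1586 = 13570/43199 - 13521/1586 = -43274743/5270278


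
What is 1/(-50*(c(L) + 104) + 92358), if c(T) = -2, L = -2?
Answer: 1/87258 ≈ 1.1460e-5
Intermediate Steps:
1/(-50*(c(L) + 104) + 92358) = 1/(-50*(-2 + 104) + 92358) = 1/(-50*102 + 92358) = 1/(-5100 + 92358) = 1/87258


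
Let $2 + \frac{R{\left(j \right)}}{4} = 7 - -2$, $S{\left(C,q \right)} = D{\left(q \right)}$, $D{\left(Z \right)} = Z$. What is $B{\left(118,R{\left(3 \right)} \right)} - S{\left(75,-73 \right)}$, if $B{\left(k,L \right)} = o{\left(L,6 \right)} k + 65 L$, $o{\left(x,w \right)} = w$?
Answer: $2601$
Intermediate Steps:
$S{\left(C,q \right)} = q$
$R{\left(j \right)} = 28$ ($R{\left(j \right)} = -8 + 4 \left(7 - -2\right) = -8 + 4 \left(7 + 2\right) = -8 + 4 \cdot 9 = -8 + 36 = 28$)
$B{\left(k,L \right)} = 6 k + 65 L$
$B{\left(118,R{\left(3 \right)} \right)} - S{\left(75,-73 \right)} = \left(6 \cdot 118 + 65 \cdot 28\right) - -73 = \left(708 + 1820\right) + 73 = 2528 + 73 = 2601$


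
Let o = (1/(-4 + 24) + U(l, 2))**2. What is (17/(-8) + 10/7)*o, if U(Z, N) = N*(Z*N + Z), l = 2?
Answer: -2265159/22400 ≈ -101.12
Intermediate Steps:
U(Z, N) = N*(Z + N*Z) (U(Z, N) = N*(N*Z + Z) = N*(Z + N*Z))
o = 58081/400 (o = (1/(-4 + 24) + 2*2*(1 + 2))**2 = (1/20 + 2*2*3)**2 = (1/20 + 12)**2 = (241/20)**2 = 58081/400 ≈ 145.20)
(17/(-8) + 10/7)*o = (17/(-8) + 10/7)*(58081/400) = (17*(-1/8) + 10*(1/7))*(58081/400) = (-17/8 + 10/7)*(58081/400) = -39/56*58081/400 = -2265159/22400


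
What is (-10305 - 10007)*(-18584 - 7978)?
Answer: 539527344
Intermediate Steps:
(-10305 - 10007)*(-18584 - 7978) = -20312*(-26562) = 539527344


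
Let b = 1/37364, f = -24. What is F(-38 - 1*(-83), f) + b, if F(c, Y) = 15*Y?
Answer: -13451039/37364 ≈ -360.00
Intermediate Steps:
b = 1/37364 ≈ 2.6764e-5
F(-38 - 1*(-83), f) + b = 15*(-24) + 1/37364 = -360 + 1/37364 = -13451039/37364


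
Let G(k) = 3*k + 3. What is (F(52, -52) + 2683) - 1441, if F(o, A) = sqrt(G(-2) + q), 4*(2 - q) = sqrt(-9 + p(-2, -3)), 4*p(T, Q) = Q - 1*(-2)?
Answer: 1242 + sqrt(-16 - 2*I*sqrt(37))/4 ≈ 1242.4 - 1.0621*I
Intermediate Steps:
G(k) = 3 + 3*k
p(T, Q) = 1/2 + Q/4 (p(T, Q) = (Q - 1*(-2))/4 = (Q + 2)/4 = (2 + Q)/4 = 1/2 + Q/4)
q = 2 - I*sqrt(37)/8 (q = 2 - sqrt(-9 + (1/2 + (1/4)*(-3)))/4 = 2 - sqrt(-9 + (1/2 - 3/4))/4 = 2 - sqrt(-9 - 1/4)/4 = 2 - I*sqrt(37)/8 ≈ 2.0 - 0.76035*I)
F(o, A) = sqrt(-1 - I*sqrt(37)/8) (F(o, A) = sqrt((3 + 3*(-2)) + (2 - I*sqrt(37)/8)) = sqrt((3 - 6) + (2 - I*sqrt(37)/8)) = sqrt(-3 + (2 - I*sqrt(37)/8)) = sqrt(-1 - I*sqrt(37)/8))
(F(52, -52) + 2683) - 1441 = (sqrt(-16 - 2*I*sqrt(37))/4 + 2683) - 1441 = (2683 + sqrt(-16 - 2*I*sqrt(37))/4) - 1441 = 1242 + sqrt(-16 - 2*I*sqrt(37))/4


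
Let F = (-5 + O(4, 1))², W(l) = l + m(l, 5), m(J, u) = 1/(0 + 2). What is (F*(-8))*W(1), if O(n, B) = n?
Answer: -12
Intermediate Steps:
m(J, u) = ½ (m(J, u) = 1/2 = ½)
W(l) = ½ + l (W(l) = l + ½ = ½ + l)
F = 1 (F = (-5 + 4)² = (-1)² = 1)
(F*(-8))*W(1) = (1*(-8))*(½ + 1) = -8*3/2 = -12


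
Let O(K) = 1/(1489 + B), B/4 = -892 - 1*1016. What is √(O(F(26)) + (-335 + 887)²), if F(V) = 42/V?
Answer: √11498446949953/6143 ≈ 552.00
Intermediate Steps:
B = -7632 (B = 4*(-892 - 1*1016) = 4*(-892 - 1016) = 4*(-1908) = -7632)
O(K) = -1/6143 (O(K) = 1/(1489 - 7632) = 1/(-6143) = -1/6143)
√(O(F(26)) + (-335 + 887)²) = √(-1/6143 + (-335 + 887)²) = √(-1/6143 + 552²) = √(-1/6143 + 304704) = √(1871796671/6143) = √11498446949953/6143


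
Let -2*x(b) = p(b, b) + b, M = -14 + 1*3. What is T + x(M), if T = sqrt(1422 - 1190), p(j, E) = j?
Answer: 11 + 2*sqrt(58) ≈ 26.232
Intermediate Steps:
M = -11 (M = -14 + 3 = -11)
x(b) = -b (x(b) = -(b + b)/2 = -b)
T = 2*sqrt(58) (T = sqrt(232) = 2*sqrt(58) ≈ 15.232)
T + x(M) = 2*sqrt(58) - 1*(-11) = 2*sqrt(58) + 11 = 11 + 2*sqrt(58)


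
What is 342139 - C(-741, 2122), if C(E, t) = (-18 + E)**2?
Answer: -233942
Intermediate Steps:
342139 - C(-741, 2122) = 342139 - (-18 - 741)**2 = 342139 - 1*(-759)**2 = 342139 - 1*576081 = 342139 - 576081 = -233942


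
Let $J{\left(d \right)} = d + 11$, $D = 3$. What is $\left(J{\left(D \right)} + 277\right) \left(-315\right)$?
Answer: $-91665$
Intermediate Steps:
$J{\left(d \right)} = 11 + d$
$\left(J{\left(D \right)} + 277\right) \left(-315\right) = \left(\left(11 + 3\right) + 277\right) \left(-315\right) = \left(14 + 277\right) \left(-315\right) = 291 \left(-315\right) = -91665$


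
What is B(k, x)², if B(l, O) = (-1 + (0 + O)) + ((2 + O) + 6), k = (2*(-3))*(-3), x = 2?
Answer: 121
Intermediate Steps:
k = 18 (k = -6*(-3) = 18)
B(l, O) = 7 + 2*O (B(l, O) = (-1 + O) + (8 + O) = 7 + 2*O)
B(k, x)² = (7 + 2*2)² = (7 + 4)² = 11² = 121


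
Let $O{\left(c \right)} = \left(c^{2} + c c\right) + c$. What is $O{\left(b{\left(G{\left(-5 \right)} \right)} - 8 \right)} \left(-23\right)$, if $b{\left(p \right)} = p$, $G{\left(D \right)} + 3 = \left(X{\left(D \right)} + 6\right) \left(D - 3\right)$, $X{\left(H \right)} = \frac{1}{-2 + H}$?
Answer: $- \frac{7479945}{49} \approx -1.5265 \cdot 10^{5}$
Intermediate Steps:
$G{\left(D \right)} = -3 + \left(-3 + D\right) \left(6 + \frac{1}{-2 + D}\right)$ ($G{\left(D \right)} = -3 + \left(\frac{1}{-2 + D} + 6\right) \left(D - 3\right) = -3 + \left(6 + \frac{1}{-2 + D}\right) \left(-3 + D\right) = -3 + \left(-3 + D\right) \left(6 + \frac{1}{-2 + D}\right)$)
$O{\left(c \right)} = c + 2 c^{2}$ ($O{\left(c \right)} = \left(c^{2} + c^{2}\right) + c = 2 c^{2} + c = c + 2 c^{2}$)
$O{\left(b{\left(G{\left(-5 \right)} \right)} - 8 \right)} \left(-23\right) = \left(\frac{39 - -160 + 6 \left(-5\right)^{2}}{-2 - 5} - 8\right) \left(1 + 2 \left(\frac{39 - -160 + 6 \left(-5\right)^{2}}{-2 - 5} - 8\right)\right) \left(-23\right) = \left(\frac{39 + 160 + 6 \cdot 25}{-7} - 8\right) \left(1 + 2 \left(\frac{39 + 160 + 6 \cdot 25}{-7} - 8\right)\right) \left(-23\right) = \left(- \frac{39 + 160 + 150}{7} - 8\right) \left(1 + 2 \left(- \frac{39 + 160 + 150}{7} - 8\right)\right) \left(-23\right) = \left(\left(- \frac{1}{7}\right) 349 - 8\right) \left(1 + 2 \left(\left(- \frac{1}{7}\right) 349 - 8\right)\right) \left(-23\right) = \left(- \frac{349}{7} - 8\right) \left(1 + 2 \left(- \frac{349}{7} - 8\right)\right) \left(-23\right) = - \frac{405 \left(1 + 2 \left(- \frac{405}{7}\right)\right)}{7} \left(-23\right) = - \frac{405 \left(1 - \frac{810}{7}\right)}{7} \left(-23\right) = \left(- \frac{405}{7}\right) \left(- \frac{803}{7}\right) \left(-23\right) = \frac{325215}{49} \left(-23\right) = - \frac{7479945}{49}$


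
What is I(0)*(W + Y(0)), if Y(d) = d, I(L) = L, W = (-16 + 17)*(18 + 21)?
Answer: 0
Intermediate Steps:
W = 39 (W = 1*39 = 39)
I(0)*(W + Y(0)) = 0*(39 + 0) = 0*39 = 0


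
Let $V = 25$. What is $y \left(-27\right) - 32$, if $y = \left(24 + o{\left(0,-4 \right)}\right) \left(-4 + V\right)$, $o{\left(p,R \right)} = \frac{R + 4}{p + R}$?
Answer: $-13640$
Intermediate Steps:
$o{\left(p,R \right)} = \frac{4 + R}{R + p}$
$y = 504$ ($y = \left(24 + \frac{4 - 4}{-4 + 0}\right) \left(-4 + 25\right) = \left(24 + \frac{1}{-4} \cdot 0\right) 21 = \left(24 - 0\right) 21 = \left(24 + 0\right) 21 = 24 \cdot 21 = 504$)
$y \left(-27\right) - 32 = 504 \left(-27\right) - 32 = -13608 - 32 = -13640$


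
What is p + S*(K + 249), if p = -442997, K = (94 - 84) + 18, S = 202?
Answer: -387043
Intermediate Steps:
K = 28 (K = 10 + 18 = 28)
p + S*(K + 249) = -442997 + 202*(28 + 249) = -442997 + 202*277 = -442997 + 55954 = -387043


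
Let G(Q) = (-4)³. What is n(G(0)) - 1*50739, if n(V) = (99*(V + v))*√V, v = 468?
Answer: -50739 + 319968*I ≈ -50739.0 + 3.1997e+5*I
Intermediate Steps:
G(Q) = -64
n(V) = √V*(46332 + 99*V) (n(V) = (99*(V + 468))*√V = (99*(468 + V))*√V = (46332 + 99*V)*√V = √V*(46332 + 99*V))
n(G(0)) - 1*50739 = 99*√(-64)*(468 - 64) - 1*50739 = 99*(8*I)*404 - 50739 = 319968*I - 50739 = -50739 + 319968*I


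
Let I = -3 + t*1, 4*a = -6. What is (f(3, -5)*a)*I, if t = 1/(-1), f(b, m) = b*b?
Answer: 54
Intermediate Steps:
a = -3/2 (a = (¼)*(-6) = -3/2 ≈ -1.5000)
f(b, m) = b²
t = -1 (t = 1*(-1) = -1)
I = -4 (I = -3 - 1*1 = -3 - 1 = -4)
(f(3, -5)*a)*I = (3²*(-3/2))*(-4) = (9*(-3/2))*(-4) = -27/2*(-4) = 54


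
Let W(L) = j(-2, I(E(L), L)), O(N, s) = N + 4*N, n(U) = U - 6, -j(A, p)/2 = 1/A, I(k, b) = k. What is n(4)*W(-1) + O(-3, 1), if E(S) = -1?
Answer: -17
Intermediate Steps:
j(A, p) = -2/A
n(U) = -6 + U
O(N, s) = 5*N
W(L) = 1 (W(L) = -2/(-2) = -2*(-½) = 1)
n(4)*W(-1) + O(-3, 1) = (-6 + 4)*1 + 5*(-3) = -2*1 - 15 = -2 - 15 = -17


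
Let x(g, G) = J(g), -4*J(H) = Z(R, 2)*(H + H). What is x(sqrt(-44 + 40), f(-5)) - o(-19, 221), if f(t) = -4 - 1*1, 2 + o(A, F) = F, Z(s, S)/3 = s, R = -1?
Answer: -219 + 3*I ≈ -219.0 + 3.0*I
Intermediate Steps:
Z(s, S) = 3*s
o(A, F) = -2 + F
J(H) = 3*H/2 (J(H) = -3*(-1)*(H + H)/4 = -(-3)*2*H/4 = -(-3)*H/2 = 3*H/2)
f(t) = -5 (f(t) = -4 - 1 = -5)
x(g, G) = 3*g/2
x(sqrt(-44 + 40), f(-5)) - o(-19, 221) = 3*sqrt(-44 + 40)/2 - (-2 + 221) = 3*sqrt(-4)/2 - 1*219 = 3*(2*I)/2 - 219 = 3*I - 219 = -219 + 3*I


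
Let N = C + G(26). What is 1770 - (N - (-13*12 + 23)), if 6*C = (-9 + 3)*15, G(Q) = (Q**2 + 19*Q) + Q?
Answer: 456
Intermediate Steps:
G(Q) = Q**2 + 20*Q
C = -15 (C = ((-9 + 3)*15)/6 = (-6*15)/6 = (1/6)*(-90) = -15)
N = 1181 (N = -15 + 26*(20 + 26) = -15 + 26*46 = -15 + 1196 = 1181)
1770 - (N - (-13*12 + 23)) = 1770 - (1181 - (-13*12 + 23)) = 1770 - (1181 - (-156 + 23)) = 1770 - (1181 - 1*(-133)) = 1770 - (1181 + 133) = 1770 - 1*1314 = 1770 - 1314 = 456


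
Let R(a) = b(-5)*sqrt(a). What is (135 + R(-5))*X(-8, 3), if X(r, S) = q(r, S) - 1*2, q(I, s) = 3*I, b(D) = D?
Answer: -3510 + 130*I*sqrt(5) ≈ -3510.0 + 290.69*I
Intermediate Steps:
R(a) = -5*sqrt(a)
X(r, S) = -2 + 3*r (X(r, S) = 3*r - 1*2 = 3*r - 2 = -2 + 3*r)
(135 + R(-5))*X(-8, 3) = (135 - 5*I*sqrt(5))*(-2 + 3*(-8)) = (135 - 5*I*sqrt(5))*(-2 - 24) = (135 - 5*I*sqrt(5))*(-26) = -3510 + 130*I*sqrt(5)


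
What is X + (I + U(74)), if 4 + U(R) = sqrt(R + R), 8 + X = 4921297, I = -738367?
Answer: 4182918 + 2*sqrt(37) ≈ 4.1829e+6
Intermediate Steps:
X = 4921289 (X = -8 + 4921297 = 4921289)
U(R) = -4 + sqrt(2)*sqrt(R) (U(R) = -4 + sqrt(R + R) = -4 + sqrt(2*R) = -4 + sqrt(2)*sqrt(R))
X + (I + U(74)) = 4921289 + (-738367 + (-4 + sqrt(2)*sqrt(74))) = 4921289 + (-738367 + (-4 + 2*sqrt(37))) = 4921289 + (-738371 + 2*sqrt(37)) = 4182918 + 2*sqrt(37)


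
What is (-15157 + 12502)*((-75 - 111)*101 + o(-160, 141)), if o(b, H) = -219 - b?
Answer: 50033475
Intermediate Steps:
(-15157 + 12502)*((-75 - 111)*101 + o(-160, 141)) = (-15157 + 12502)*((-75 - 111)*101 + (-219 - 1*(-160))) = -2655*(-186*101 + (-219 + 160)) = -2655*(-18786 - 59) = -2655*(-18845) = 50033475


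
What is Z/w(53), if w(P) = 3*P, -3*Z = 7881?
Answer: -2627/159 ≈ -16.522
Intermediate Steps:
Z = -2627 (Z = -⅓*7881 = -2627)
Z/w(53) = -2627/(3*53) = -2627/159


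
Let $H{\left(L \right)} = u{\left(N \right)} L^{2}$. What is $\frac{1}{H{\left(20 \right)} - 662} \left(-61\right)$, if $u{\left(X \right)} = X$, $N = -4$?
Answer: $\frac{61}{2262} \approx 0.026967$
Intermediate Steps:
$H{\left(L \right)} = - 4 L^{2}$
$\frac{1}{H{\left(20 \right)} - 662} \left(-61\right) = \frac{1}{- 4 \cdot 20^{2} - 662} \left(-61\right) = \frac{1}{\left(-4\right) 400 - 662} \left(-61\right) = \frac{1}{-1600 - 662} \left(-61\right) = \frac{1}{-2262} \left(-61\right) = \left(- \frac{1}{2262}\right) \left(-61\right) = \frac{61}{2262}$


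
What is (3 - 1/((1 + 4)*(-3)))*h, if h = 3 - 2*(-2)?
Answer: 322/15 ≈ 21.467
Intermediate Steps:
h = 7 (h = 3 + 4 = 7)
(3 - 1/((1 + 4)*(-3)))*h = (3 - 1/((1 + 4)*(-3)))*7 = (3 - (-1)/(5*3))*7 = (3 - 1*(-1/15))*7 = (3 + 1/15)*7 = (46/15)*7 = 322/15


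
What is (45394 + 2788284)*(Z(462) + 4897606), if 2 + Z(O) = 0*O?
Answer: 13878232707512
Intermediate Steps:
Z(O) = -2 (Z(O) = -2 + 0*O = -2 + 0 = -2)
(45394 + 2788284)*(Z(462) + 4897606) = (45394 + 2788284)*(-2 + 4897606) = 2833678*4897604 = 13878232707512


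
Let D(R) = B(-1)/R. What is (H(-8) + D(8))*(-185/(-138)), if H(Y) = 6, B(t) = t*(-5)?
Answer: 9805/1104 ≈ 8.8813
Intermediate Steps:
B(t) = -5*t
D(R) = 5/R (D(R) = (-5*(-1))/R = 5/R)
(H(-8) + D(8))*(-185/(-138)) = (6 + 5/8)*(-185/(-138)) = (6 + 5*(1/8))*(-185*(-1/138)) = (6 + 5/8)*(185/138) = (53/8)*(185/138) = 9805/1104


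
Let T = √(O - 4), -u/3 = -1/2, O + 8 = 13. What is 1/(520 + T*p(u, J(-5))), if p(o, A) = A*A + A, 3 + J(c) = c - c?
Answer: 1/526 ≈ 0.0019011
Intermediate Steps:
J(c) = -3 (J(c) = -3 + (c - c) = -3 + 0 = -3)
O = 5 (O = -8 + 13 = 5)
u = 3/2 (u = -(-3)/2 = -3*(-½) = 3/2 ≈ 1.5000)
T = 1 (T = √(5 - 4) = √1 = 1)
p(o, A) = A + A² (p(o, A) = A² + A = A + A²)
1/(520 + T*p(u, J(-5))) = 1/(520 + 1*(-3*(1 - 3))) = 1/(520 + 1*(-3*(-2))) = 1/(520 + 1*6) = 1/(520 + 6) = 1/526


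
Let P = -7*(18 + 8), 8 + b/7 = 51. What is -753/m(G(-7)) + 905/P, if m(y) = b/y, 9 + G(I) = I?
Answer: 274333/7826 ≈ 35.054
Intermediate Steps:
b = 301 (b = -56 + 7*51 = -56 + 357 = 301)
G(I) = -9 + I
P = -182 (P = -7*26 = -182)
m(y) = 301/y
-753/m(G(-7)) + 905/P = -753/(301/(-9 - 7)) + 905/(-182) = -753/(301/(-16)) + 905*(-1/182) = -753/(301*(-1/16)) - 905/182 = -753/(-301/16) - 905/182 = -753*(-16/301) - 905/182 = 12048/301 - 905/182 = 274333/7826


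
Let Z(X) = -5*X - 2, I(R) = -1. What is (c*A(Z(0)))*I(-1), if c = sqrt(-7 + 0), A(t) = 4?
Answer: -4*I*sqrt(7) ≈ -10.583*I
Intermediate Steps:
Z(X) = -2 - 5*X
c = I*sqrt(7) (c = sqrt(-7) = I*sqrt(7) ≈ 2.6458*I)
(c*A(Z(0)))*I(-1) = ((I*sqrt(7))*4)*(-1) = (4*I*sqrt(7))*(-1) = -4*I*sqrt(7)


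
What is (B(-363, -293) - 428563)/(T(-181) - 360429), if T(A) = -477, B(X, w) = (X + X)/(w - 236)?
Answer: 226709101/190919274 ≈ 1.1875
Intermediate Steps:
B(X, w) = 2*X/(-236 + w) (B(X, w) = (2*X)/(-236 + w) = 2*X/(-236 + w))
(B(-363, -293) - 428563)/(T(-181) - 360429) = (2*(-363)/(-236 - 293) - 428563)/(-477 - 360429) = (2*(-363)/(-529) - 428563)/(-360906) = (2*(-363)*(-1/529) - 428563)*(-1/360906) = (726/529 - 428563)*(-1/360906) = -226709101/529*(-1/360906) = 226709101/190919274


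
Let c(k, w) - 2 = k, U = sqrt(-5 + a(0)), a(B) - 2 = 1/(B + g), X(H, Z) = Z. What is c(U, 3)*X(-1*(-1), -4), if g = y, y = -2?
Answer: -8 - 2*I*sqrt(14) ≈ -8.0 - 7.4833*I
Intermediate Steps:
g = -2
a(B) = 2 + 1/(-2 + B) (a(B) = 2 + 1/(B - 2) = 2 + 1/(-2 + B))
U = I*sqrt(14)/2 (U = sqrt(-5 + (-3 + 2*0)/(-2 + 0)) = sqrt(-5 + (-3 + 0)/(-2)) = sqrt(-5 - 1/2*(-3)) = sqrt(-5 + 3/2) = sqrt(-7/2) = I*sqrt(14)/2 ≈ 1.8708*I)
c(k, w) = 2 + k
c(U, 3)*X(-1*(-1), -4) = (2 + I*sqrt(14)/2)*(-4) = -8 - 2*I*sqrt(14)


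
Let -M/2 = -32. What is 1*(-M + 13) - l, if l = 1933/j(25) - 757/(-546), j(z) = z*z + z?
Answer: -377834/6825 ≈ -55.360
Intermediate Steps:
j(z) = z + z² (j(z) = z² + z = z + z²)
l = 29759/6825 (l = 1933/((25*(1 + 25))) - 757/(-546) = 1933/((25*26)) - 757*(-1/546) = 1933/650 + 757/546 = 29759/6825 ≈ 4.3603)
M = 64 (M = -2*(-32) = 64)
1*(-M + 13) - l = 1*(-1*64 + 13) - 1*29759/6825 = 1*(-64 + 13) - 29759/6825 = 1*(-51) - 29759/6825 = -51 - 29759/6825 = -377834/6825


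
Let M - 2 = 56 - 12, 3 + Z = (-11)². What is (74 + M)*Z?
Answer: 14160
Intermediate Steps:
Z = 118 (Z = -3 + (-11)² = -3 + 121 = 118)
M = 46 (M = 2 + (56 - 12) = 2 + 44 = 46)
(74 + M)*Z = (74 + 46)*118 = 120*118 = 14160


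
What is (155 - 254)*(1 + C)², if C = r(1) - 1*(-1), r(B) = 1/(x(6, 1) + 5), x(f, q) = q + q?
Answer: -22275/49 ≈ -454.59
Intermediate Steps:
x(f, q) = 2*q
r(B) = ⅐ (r(B) = 1/(2*1 + 5) = 1/(2 + 5) = 1/7 = ⅐)
C = 8/7 (C = ⅐ - 1*(-1) = ⅐ + 1 = 8/7 ≈ 1.1429)
(155 - 254)*(1 + C)² = (155 - 254)*(1 + 8/7)² = -99*(15/7)² = -99*225/49 = -22275/49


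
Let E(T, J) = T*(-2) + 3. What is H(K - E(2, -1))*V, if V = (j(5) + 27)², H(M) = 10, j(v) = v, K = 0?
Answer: 10240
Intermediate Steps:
E(T, J) = 3 - 2*T (E(T, J) = -2*T + 3 = 3 - 2*T)
V = 1024 (V = (5 + 27)² = 32² = 1024)
H(K - E(2, -1))*V = 10*1024 = 10240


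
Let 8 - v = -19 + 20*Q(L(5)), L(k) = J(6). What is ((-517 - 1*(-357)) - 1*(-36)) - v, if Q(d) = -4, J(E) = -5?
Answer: -231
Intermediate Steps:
L(k) = -5
v = 107 (v = 8 - (-19 + 20*(-4)) = 8 - (-19 - 80) = 8 - 1*(-99) = 8 + 99 = 107)
((-517 - 1*(-357)) - 1*(-36)) - v = ((-517 - 1*(-357)) - 1*(-36)) - 1*107 = ((-517 + 357) + 36) - 107 = (-160 + 36) - 107 = -124 - 107 = -231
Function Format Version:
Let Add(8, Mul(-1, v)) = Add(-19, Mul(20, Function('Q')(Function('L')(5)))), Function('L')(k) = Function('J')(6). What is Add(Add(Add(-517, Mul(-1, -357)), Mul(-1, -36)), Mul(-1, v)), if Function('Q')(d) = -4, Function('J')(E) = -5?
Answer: -231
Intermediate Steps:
Function('L')(k) = -5
v = 107 (v = Add(8, Mul(-1, Add(-19, Mul(20, -4)))) = Add(8, Mul(-1, Add(-19, -80))) = Add(8, Mul(-1, -99)) = Add(8, 99) = 107)
Add(Add(Add(-517, Mul(-1, -357)), Mul(-1, -36)), Mul(-1, v)) = Add(Add(Add(-517, Mul(-1, -357)), Mul(-1, -36)), Mul(-1, 107)) = Add(Add(Add(-517, 357), 36), -107) = Add(Add(-160, 36), -107) = Add(-124, -107) = -231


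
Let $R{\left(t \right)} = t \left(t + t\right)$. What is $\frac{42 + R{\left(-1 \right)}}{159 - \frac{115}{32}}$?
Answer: $\frac{1408}{4973} \approx 0.28313$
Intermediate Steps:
$R{\left(t \right)} = 2 t^{2}$ ($R{\left(t \right)} = t 2 t = 2 t^{2}$)
$\frac{42 + R{\left(-1 \right)}}{159 - \frac{115}{32}} = \frac{42 + 2 \left(-1\right)^{2}}{159 - \frac{115}{32}} = \frac{42 + 2 \cdot 1}{159 - \frac{115}{32}} = \frac{42 + 2}{159 - \frac{115}{32}} = \frac{1}{\frac{4973}{32}} \cdot 44 = \frac{32}{4973} \cdot 44 = \frac{1408}{4973}$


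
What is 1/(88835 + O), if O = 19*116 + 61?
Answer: 1/91100 ≈ 1.0977e-5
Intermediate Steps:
O = 2265 (O = 2204 + 61 = 2265)
1/(88835 + O) = 1/(88835 + 2265) = 1/91100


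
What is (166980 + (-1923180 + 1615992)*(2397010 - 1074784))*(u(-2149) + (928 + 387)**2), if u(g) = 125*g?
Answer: -593254521597784800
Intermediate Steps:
(166980 + (-1923180 + 1615992)*(2397010 - 1074784))*(u(-2149) + (928 + 387)**2) = (166980 + (-1923180 + 1615992)*(2397010 - 1074784))*(125*(-2149) + (928 + 387)**2) = (166980 - 307188*1322226)*(-268625 + 1315**2) = (166980 - 406171960488)*(-268625 + 1729225) = -406171793508*1460600 = -593254521597784800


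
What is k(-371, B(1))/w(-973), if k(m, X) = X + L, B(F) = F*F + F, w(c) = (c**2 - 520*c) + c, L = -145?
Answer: -143/1451716 ≈ -9.8504e-5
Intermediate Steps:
w(c) = c**2 - 519*c
B(F) = F + F**2 (B(F) = F**2 + F = F + F**2)
k(m, X) = -145 + X (k(m, X) = X - 145 = -145 + X)
k(-371, B(1))/w(-973) = (-145 + 1*(1 + 1))/((-973*(-519 - 973))) = (-145 + 1*2)/((-973*(-1492))) = (-145 + 2)/1451716 = -143*1/1451716 = -143/1451716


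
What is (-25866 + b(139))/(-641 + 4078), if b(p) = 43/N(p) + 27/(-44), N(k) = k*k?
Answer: -21989827159/2921876188 ≈ -7.5259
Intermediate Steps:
N(k) = k**2
b(p) = -27/44 + 43/p**2 (b(p) = 43/(p**2) + 27/(-44) = 43/p**2 + 27*(-1/44) = 43/p**2 - 27/44 = -27/44 + 43/p**2)
(-25866 + b(139))/(-641 + 4078) = (-25866 + (-27/44 + 43/139**2))/(-641 + 4078) = (-25866 + (-27/44 + 43*(1/19321)))/3437 = (-25866 + (-27/44 + 43/19321))*(1/3437) = (-25866 - 519775/850124)*(1/3437) = -21989827159/850124*1/3437 = -21989827159/2921876188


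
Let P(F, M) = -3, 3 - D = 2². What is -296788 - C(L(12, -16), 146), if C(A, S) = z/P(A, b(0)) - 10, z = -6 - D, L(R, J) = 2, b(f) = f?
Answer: -890339/3 ≈ -2.9678e+5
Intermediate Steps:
D = -1 (D = 3 - 1*2² = 3 - 1*4 = 3 - 4 = -1)
z = -5 (z = -6 - 1*(-1) = -6 + 1 = -5)
C(A, S) = -25/3 (C(A, S) = -5/(-3) - 10 = -5*(-⅓) - 10 = 5/3 - 10 = -25/3)
-296788 - C(L(12, -16), 146) = -296788 - 1*(-25/3) = -296788 + 25/3 = -890339/3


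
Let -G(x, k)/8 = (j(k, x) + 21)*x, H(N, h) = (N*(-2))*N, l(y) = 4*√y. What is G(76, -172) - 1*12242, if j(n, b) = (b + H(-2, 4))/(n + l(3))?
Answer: -22862006/923 + 5168*√3/923 ≈ -24760.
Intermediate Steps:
H(N, h) = -2*N² (H(N, h) = (-2*N)*N = -2*N²)
j(n, b) = (-8 + b)/(n + 4*√3) (j(n, b) = (b - 2*(-2)²)/(n + 4*√3) = (b - 2*4)/(n + 4*√3) = (b - 8)/(n + 4*√3) = (-8 + b)/(n + 4*√3))
G(x, k) = -8*x*(21 + (-8 + x)/(k + 4*√3)) (G(x, k) = -8*((-8 + x)/(k + 4*√3) + 21)*x = -8*(21 + (-8 + x)/(k + 4*√3))*x = -8*x*(21 + (-8 + x)/(k + 4*√3)))
G(76, -172) - 1*12242 = 8*76*(8 - 1*76 - 84*√3 - 21*(-172))/(-172 + 4*√3) - 1*12242 = 8*76*(8 - 76 - 84*√3 + 3612)/(-172 + 4*√3) - 12242 = 8*76*(3544 - 84*√3)/(-172 + 4*√3) - 12242 = 608*(3544 - 84*√3)/(-172 + 4*√3) - 12242 = -12242 + 608*(3544 - 84*√3)/(-172 + 4*√3)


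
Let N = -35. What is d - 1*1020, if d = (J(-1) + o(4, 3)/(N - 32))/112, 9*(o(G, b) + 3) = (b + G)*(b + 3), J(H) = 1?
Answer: -820073/804 ≈ -1020.0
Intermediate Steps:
o(G, b) = -3 + (3 + b)*(G + b)/9 (o(G, b) = -3 + ((b + G)*(b + 3))/9 = -3 + ((G + b)*(3 + b))/9 = -3 + ((3 + b)*(G + b))/9 = -3 + (3 + b)*(G + b)/9)
d = 7/804 (d = (1 + (-3 + (⅓)*4 + (⅓)*3 + (⅑)*3² + (⅑)*4*3)/(-35 - 32))/112 = (1 + (-3 + 4/3 + 1 + (⅑)*9 + 4/3)/(-67))*(1/112) = (1 + (-3 + 4/3 + 1 + 1 + 4/3)*(-1/67))*(1/112) = (1 + (5/3)*(-1/67))*(1/112) = (1 - 5/201)*(1/112) = (196/201)*(1/112) = 7/804 ≈ 0.0087065)
d - 1*1020 = 7/804 - 1*1020 = 7/804 - 1020 = -820073/804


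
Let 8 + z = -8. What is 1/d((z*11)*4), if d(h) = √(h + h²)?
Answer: √7733/61864 ≈ 0.0014215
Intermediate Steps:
z = -16 (z = -8 - 8 = -16)
1/d((z*11)*4) = 1/(√((-16*11*4)*(1 - 16*11*4))) = 1/(√((-176*4)*(1 - 176*4))) = 1/(√(-704*(1 - 704))) = 1/(√(-704*(-703))) = 1/(√494912) = 1/(8*√7733) = √7733/61864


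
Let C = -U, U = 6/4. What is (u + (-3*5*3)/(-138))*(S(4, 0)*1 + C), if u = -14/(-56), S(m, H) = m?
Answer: 265/184 ≈ 1.4402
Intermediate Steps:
U = 3/2 (U = 6*(1/4) = 3/2 ≈ 1.5000)
u = 1/4 (u = -14*(-1/56) = 1/4 ≈ 0.25000)
C = -3/2 (C = -1*3/2 = -3/2 ≈ -1.5000)
(u + (-3*5*3)/(-138))*(S(4, 0)*1 + C) = (1/4 + (-3*5*3)/(-138))*(4*1 - 3/2) = (1/4 - 15*3*(-1/138))*(4 - 3/2) = (1/4 - 45*(-1/138))*(5/2) = (1/4 + 15/46)*(5/2) = (53/92)*(5/2) = 265/184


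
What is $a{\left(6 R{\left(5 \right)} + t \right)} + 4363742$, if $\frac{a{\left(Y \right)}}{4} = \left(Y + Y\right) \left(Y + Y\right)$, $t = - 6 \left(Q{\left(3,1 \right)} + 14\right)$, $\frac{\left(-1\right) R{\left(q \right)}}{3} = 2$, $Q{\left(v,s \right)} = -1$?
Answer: $4571678$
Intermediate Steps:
$R{\left(q \right)} = -6$ ($R{\left(q \right)} = \left(-3\right) 2 = -6$)
$t = -78$ ($t = - 6 \left(-1 + 14\right) = \left(-6\right) 13 = -78$)
$a{\left(Y \right)} = 16 Y^{2}$ ($a{\left(Y \right)} = 4 \left(Y + Y\right) \left(Y + Y\right) = 4 \cdot 2 Y 2 Y = 4 \cdot 4 Y^{2} = 16 Y^{2}$)
$a{\left(6 R{\left(5 \right)} + t \right)} + 4363742 = 16 \left(6 \left(-6\right) - 78\right)^{2} + 4363742 = 16 \left(-36 - 78\right)^{2} + 4363742 = 16 \left(-114\right)^{2} + 4363742 = 16 \cdot 12996 + 4363742 = 207936 + 4363742 = 4571678$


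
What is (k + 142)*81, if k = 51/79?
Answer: 912789/79 ≈ 11554.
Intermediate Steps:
k = 51/79 (k = 51*(1/79) = 51/79 ≈ 0.64557)
(k + 142)*81 = (51/79 + 142)*81 = (11269/79)*81 = 912789/79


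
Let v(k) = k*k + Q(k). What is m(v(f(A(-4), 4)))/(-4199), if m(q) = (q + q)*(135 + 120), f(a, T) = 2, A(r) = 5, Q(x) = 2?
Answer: -180/247 ≈ -0.72874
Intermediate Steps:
v(k) = 2 + k**2 (v(k) = k*k + 2 = k**2 + 2 = 2 + k**2)
m(q) = 510*q (m(q) = (2*q)*255 = 510*q)
m(v(f(A(-4), 4)))/(-4199) = (510*(2 + 2**2))/(-4199) = (510*(2 + 4))*(-1/4199) = (510*6)*(-1/4199) = 3060*(-1/4199) = -180/247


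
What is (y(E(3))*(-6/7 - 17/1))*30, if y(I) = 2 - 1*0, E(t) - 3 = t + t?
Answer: -7500/7 ≈ -1071.4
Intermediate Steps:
E(t) = 3 + 2*t (E(t) = 3 + (t + t) = 3 + 2*t)
y(I) = 2 (y(I) = 2 + 0 = 2)
(y(E(3))*(-6/7 - 17/1))*30 = (2*(-6/7 - 17/1))*30 = (2*(-6*⅐ - 17*1))*30 = (2*(-6/7 - 17))*30 = (2*(-125/7))*30 = -250/7*30 = -7500/7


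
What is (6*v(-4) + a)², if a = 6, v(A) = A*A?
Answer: 10404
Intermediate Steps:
v(A) = A²
(6*v(-4) + a)² = (6*(-4)² + 6)² = (6*16 + 6)² = (96 + 6)² = 102² = 10404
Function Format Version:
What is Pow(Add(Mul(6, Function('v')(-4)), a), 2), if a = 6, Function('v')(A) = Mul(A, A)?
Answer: 10404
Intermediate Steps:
Function('v')(A) = Pow(A, 2)
Pow(Add(Mul(6, Function('v')(-4)), a), 2) = Pow(Add(Mul(6, Pow(-4, 2)), 6), 2) = Pow(Add(Mul(6, 16), 6), 2) = Pow(Add(96, 6), 2) = Pow(102, 2) = 10404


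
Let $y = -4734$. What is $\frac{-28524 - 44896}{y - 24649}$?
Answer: $\frac{73420}{29383} \approx 2.4987$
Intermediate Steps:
$\frac{-28524 - 44896}{y - 24649} = \frac{-28524 - 44896}{-4734 - 24649} = - \frac{73420}{-29383} = \left(-73420\right) \left(- \frac{1}{29383}\right) = \frac{73420}{29383}$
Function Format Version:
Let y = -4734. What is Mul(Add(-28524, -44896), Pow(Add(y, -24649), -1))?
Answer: Rational(73420, 29383) ≈ 2.4987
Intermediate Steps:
Mul(Add(-28524, -44896), Pow(Add(y, -24649), -1)) = Mul(Add(-28524, -44896), Pow(Add(-4734, -24649), -1)) = Mul(-73420, Pow(-29383, -1)) = Mul(-73420, Rational(-1, 29383)) = Rational(73420, 29383)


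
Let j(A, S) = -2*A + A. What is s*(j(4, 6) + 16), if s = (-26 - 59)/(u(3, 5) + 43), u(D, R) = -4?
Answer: -340/13 ≈ -26.154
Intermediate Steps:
j(A, S) = -A
s = -85/39 (s = (-26 - 59)/(-4 + 43) = -85/39 ≈ -2.1795)
s*(j(4, 6) + 16) = -85*(-1*4 + 16)/39 = -85*(-4 + 16)/39 = -85/39*12 = -340/13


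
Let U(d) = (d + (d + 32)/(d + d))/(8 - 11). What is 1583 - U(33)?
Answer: 315677/198 ≈ 1594.3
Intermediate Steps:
U(d) = -d/3 - (32 + d)/(6*d) (U(d) = (d + (32 + d)/((2*d)))/(-3) = (d + (32 + d)*(1/(2*d)))*(-1/3) = (d + (32 + d)/(2*d))*(-1/3) = -d/3 - (32 + d)/(6*d))
1583 - U(33) = 1583 - (-32 - 1*33*(1 + 2*33))/(6*33) = 1583 - (-32 - 1*33*(1 + 66))/(6*33) = 1583 - (-32 - 1*33*67)/(6*33) = 1583 - (-32 - 2211)/(6*33) = 1583 - (-2243)/(6*33) = 1583 - 1*(-2243/198) = 1583 + 2243/198 = 315677/198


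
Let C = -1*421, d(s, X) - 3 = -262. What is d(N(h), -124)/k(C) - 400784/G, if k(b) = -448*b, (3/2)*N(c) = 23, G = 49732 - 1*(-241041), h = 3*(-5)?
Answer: -10809482697/7834587712 ≈ -1.3797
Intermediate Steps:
h = -15
G = 290773 (G = 49732 + 241041 = 290773)
N(c) = 46/3 (N(c) = (⅔)*23 = 46/3)
d(s, X) = -259 (d(s, X) = 3 - 262 = -259)
C = -421
d(N(h), -124)/k(C) - 400784/G = -259/((-448*(-421))) - 400784/290773 = -259/188608 - 400784*1/290773 = -259*1/188608 - 400784/290773 = -37/26944 - 400784/290773 = -10809482697/7834587712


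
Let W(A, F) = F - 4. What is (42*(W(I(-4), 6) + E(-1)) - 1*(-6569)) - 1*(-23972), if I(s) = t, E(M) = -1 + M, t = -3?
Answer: 30541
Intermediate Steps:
I(s) = -3
W(A, F) = -4 + F
(42*(W(I(-4), 6) + E(-1)) - 1*(-6569)) - 1*(-23972) = (42*((-4 + 6) + (-1 - 1)) - 1*(-6569)) - 1*(-23972) = (42*(2 - 2) + 6569) + 23972 = (42*0 + 6569) + 23972 = (0 + 6569) + 23972 = 6569 + 23972 = 30541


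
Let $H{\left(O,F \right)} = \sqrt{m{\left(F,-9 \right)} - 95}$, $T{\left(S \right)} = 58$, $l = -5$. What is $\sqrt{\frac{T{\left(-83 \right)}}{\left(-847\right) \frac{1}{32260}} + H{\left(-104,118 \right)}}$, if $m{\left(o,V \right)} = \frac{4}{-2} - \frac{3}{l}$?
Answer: $\frac{\sqrt{-327439000 + 29645 i \sqrt{2410}}}{385} \approx 0.10445 + 47.001 i$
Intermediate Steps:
$m{\left(o,V \right)} = - \frac{7}{5}$ ($m{\left(o,V \right)} = \frac{4}{-2} - \frac{3}{-5} = 4 \left(- \frac{1}{2}\right) - - \frac{3}{5} = -2 + \frac{3}{5} = - \frac{7}{5}$)
$H{\left(O,F \right)} = \frac{i \sqrt{2410}}{5}$ ($H{\left(O,F \right)} = \sqrt{- \frac{7}{5} - 95} = \sqrt{- \frac{482}{5}} = \frac{i \sqrt{2410}}{5}$)
$\sqrt{\frac{T{\left(-83 \right)}}{\left(-847\right) \frac{1}{32260}} + H{\left(-104,118 \right)}} = \sqrt{\frac{58}{\left(-847\right) \frac{1}{32260}} + \frac{i \sqrt{2410}}{5}} = \sqrt{\frac{58}{- \frac{847}{32260}} + \frac{i \sqrt{2410}}{5}} = \sqrt{58 \left(- \frac{32260}{847}\right) + \frac{i \sqrt{2410}}{5}} = \sqrt{- \frac{1871080}{847} + \frac{i \sqrt{2410}}{5}}$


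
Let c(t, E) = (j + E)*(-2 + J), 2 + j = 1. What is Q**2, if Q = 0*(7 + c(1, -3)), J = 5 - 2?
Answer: 0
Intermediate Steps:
j = -1 (j = -2 + 1 = -1)
J = 3
c(t, E) = -1 + E (c(t, E) = (-1 + E)*(-2 + 3) = (-1 + E)*1 = -1 + E)
Q = 0 (Q = 0*(7 + (-1 - 3)) = 0*(7 - 4) = 0*3 = 0)
Q**2 = 0**2 = 0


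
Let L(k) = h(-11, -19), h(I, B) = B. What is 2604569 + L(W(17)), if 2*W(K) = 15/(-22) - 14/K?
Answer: 2604550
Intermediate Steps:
W(K) = -15/44 - 7/K (W(K) = (15/(-22) - 14/K)/2 = (15*(-1/22) - 14/K)/2 = (-15/22 - 14/K)/2 = -15/44 - 7/K)
L(k) = -19
2604569 + L(W(17)) = 2604569 - 19 = 2604550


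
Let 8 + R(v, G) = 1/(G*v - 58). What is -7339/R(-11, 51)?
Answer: 4542841/4953 ≈ 917.19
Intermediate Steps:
R(v, G) = -8 + 1/(-58 + G*v) (R(v, G) = -8 + 1/(G*v - 58) = -8 + 1/(-58 + G*v))
-7339/R(-11, 51) = -7339*(-58 + 51*(-11))/(465 - 8*51*(-11)) = -7339*(-58 - 561)/(465 + 4488) = -7339/(4953/(-619)) = -7339/((-1/619*4953)) = -7339/(-4953/619) = -7339*(-619/4953) = 4542841/4953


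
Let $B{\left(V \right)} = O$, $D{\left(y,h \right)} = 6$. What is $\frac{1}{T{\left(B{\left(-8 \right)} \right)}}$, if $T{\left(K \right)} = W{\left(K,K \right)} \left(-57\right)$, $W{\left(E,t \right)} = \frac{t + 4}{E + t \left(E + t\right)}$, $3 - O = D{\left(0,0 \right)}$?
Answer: $- \frac{5}{19} \approx -0.26316$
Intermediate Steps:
$O = -3$ ($O = 3 - 6 = -3$)
$B{\left(V \right)} = -3$
$W{\left(E,t \right)} = \frac{4 + t}{E + t \left(E + t\right)}$
$T{\left(K \right)} = - \frac{57 \left(4 + K\right)}{K + 2 K^{2}}$ ($T{\left(K \right)} = \frac{4 + K}{K + K^{2} + K K} \left(-57\right) = \frac{4 + K}{K + K^{2} + K^{2}} \left(-57\right) = \frac{4 + K}{K + 2 K^{2}} \left(-57\right) = - \frac{57 \left(4 + K\right)}{K + 2 K^{2}}$)
$\frac{1}{T{\left(B{\left(-8 \right)} \right)}} = \frac{1}{57 \frac{1}{-3} \frac{1}{1 + 2 \left(-3\right)} \left(-4 - -3\right)} = \frac{1}{57 \left(- \frac{1}{3}\right) \frac{1}{1 - 6} \left(-4 + 3\right)} = \frac{1}{57 \left(- \frac{1}{3}\right) \frac{1}{-5} \left(-1\right)} = \frac{1}{57 \left(- \frac{1}{3}\right) \left(- \frac{1}{5}\right) \left(-1\right)} = \frac{1}{- \frac{19}{5}} = - \frac{5}{19}$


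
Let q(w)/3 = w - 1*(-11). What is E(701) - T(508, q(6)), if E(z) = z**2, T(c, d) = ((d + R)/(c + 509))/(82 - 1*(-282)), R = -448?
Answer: 181910753785/370188 ≈ 4.9140e+5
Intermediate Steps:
q(w) = 33 + 3*w (q(w) = 3*(w - 1*(-11)) = 3*(w + 11) = 3*(11 + w) = 33 + 3*w)
T(c, d) = (-448 + d)/(364*(509 + c)) (T(c, d) = ((d - 448)/(c + 509))/(82 - 1*(-282)) = ((-448 + d)/(509 + c))/(82 + 282) = ((-448 + d)/(509 + c))/364 = ((-448 + d)/(509 + c))*(1/364) = (-448 + d)/(364*(509 + c)))
E(701) - T(508, q(6)) = 701**2 - (-448 + (33 + 3*6))/(364*(509 + 508)) = 491401 - (-448 + (33 + 18))/(364*1017) = 491401 - (-448 + 51)/(364*1017) = 491401 - (-397)/(364*1017) = 491401 - 1*(-397/370188) = 491401 + 397/370188 = 181910753785/370188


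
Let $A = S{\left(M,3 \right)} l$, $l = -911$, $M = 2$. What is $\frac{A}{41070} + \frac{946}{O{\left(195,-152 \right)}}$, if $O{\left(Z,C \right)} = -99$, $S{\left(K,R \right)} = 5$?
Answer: $- \frac{238201}{24642} \approx -9.6665$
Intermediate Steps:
$A = -4555$ ($A = 5 \left(-911\right) = -4555$)
$\frac{A}{41070} + \frac{946}{O{\left(195,-152 \right)}} = - \frac{4555}{41070} + \frac{946}{-99} = \left(-4555\right) \frac{1}{41070} + 946 \left(- \frac{1}{99}\right) = - \frac{911}{8214} - \frac{86}{9} = - \frac{238201}{24642}$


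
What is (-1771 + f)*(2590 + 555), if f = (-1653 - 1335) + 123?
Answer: -14580220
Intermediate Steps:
f = -2865 (f = -2988 + 123 = -2865)
(-1771 + f)*(2590 + 555) = (-1771 - 2865)*(2590 + 555) = -4636*3145 = -14580220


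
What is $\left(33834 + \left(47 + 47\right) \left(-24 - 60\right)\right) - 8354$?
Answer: $17584$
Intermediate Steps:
$\left(33834 + \left(47 + 47\right) \left(-24 - 60\right)\right) - 8354 = \left(33834 + 94 \left(-84\right)\right) - 8354 = \left(33834 - 7896\right) - 8354 = 25938 - 8354 = 17584$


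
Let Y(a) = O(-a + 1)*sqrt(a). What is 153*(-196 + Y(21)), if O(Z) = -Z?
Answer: -29988 + 3060*sqrt(21) ≈ -15965.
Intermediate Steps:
Y(a) = sqrt(a)*(-1 + a) (Y(a) = (-(-a + 1))*sqrt(a) = (-(1 - a))*sqrt(a) = (-1 + a)*sqrt(a) = sqrt(a)*(-1 + a))
153*(-196 + Y(21)) = 153*(-196 + sqrt(21)*(-1 + 21)) = 153*(-196 + sqrt(21)*20) = 153*(-196 + 20*sqrt(21)) = -29988 + 3060*sqrt(21)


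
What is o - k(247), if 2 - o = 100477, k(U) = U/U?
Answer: -100476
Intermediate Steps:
k(U) = 1
o = -100475 (o = 2 - 1*100477 = 2 - 100477 = -100475)
o - k(247) = -100475 - 1*1 = -100475 - 1 = -100476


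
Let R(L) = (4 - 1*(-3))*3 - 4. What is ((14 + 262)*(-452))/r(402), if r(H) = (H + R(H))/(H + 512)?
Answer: -114023328/419 ≈ -2.7213e+5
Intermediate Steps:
R(L) = 17 (R(L) = (4 + 3)*3 - 4 = 7*3 - 4 = 21 - 4 = 17)
r(H) = (17 + H)/(512 + H) (r(H) = (H + 17)/(H + 512) = (17 + H)/(512 + H))
((14 + 262)*(-452))/r(402) = ((14 + 262)*(-452))/(((17 + 402)/(512 + 402))) = (276*(-452))/((419/914)) = -124752/((1/914)*419) = -124752/419/914 = -124752*914/419 = -114023328/419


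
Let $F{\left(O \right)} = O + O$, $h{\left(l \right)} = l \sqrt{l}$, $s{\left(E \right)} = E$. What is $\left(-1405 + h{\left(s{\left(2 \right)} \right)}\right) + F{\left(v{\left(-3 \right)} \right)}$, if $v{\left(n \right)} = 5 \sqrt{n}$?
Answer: $-1405 + 2 \sqrt{2} + 10 i \sqrt{3} \approx -1402.2 + 17.32 i$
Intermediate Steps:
$h{\left(l \right)} = l^{\frac{3}{2}}$
$F{\left(O \right)} = 2 O$
$\left(-1405 + h{\left(s{\left(2 \right)} \right)}\right) + F{\left(v{\left(-3 \right)} \right)} = \left(-1405 + 2^{\frac{3}{2}}\right) + 2 \cdot 5 \sqrt{-3} = \left(-1405 + 2 \sqrt{2}\right) + 2 \cdot 5 i \sqrt{3} = \left(-1405 + 2 \sqrt{2}\right) + 10 i \sqrt{3} = -1405 + 2 \sqrt{2} + 10 i \sqrt{3}$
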